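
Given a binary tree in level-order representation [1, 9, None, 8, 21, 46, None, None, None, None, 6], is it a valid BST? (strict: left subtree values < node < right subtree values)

Level-order array: [1, 9, None, 8, 21, 46, None, None, None, None, 6]
Validate using subtree bounds (lo, hi): at each node, require lo < value < hi,
then recurse left with hi=value and right with lo=value.
Preorder trace (stopping at first violation):
  at node 1 with bounds (-inf, +inf): OK
  at node 9 with bounds (-inf, 1): VIOLATION
Node 9 violates its bound: not (-inf < 9 < 1).
Result: Not a valid BST


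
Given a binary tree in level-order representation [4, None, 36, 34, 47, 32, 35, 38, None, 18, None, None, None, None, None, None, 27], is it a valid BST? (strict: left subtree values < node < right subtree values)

Level-order array: [4, None, 36, 34, 47, 32, 35, 38, None, 18, None, None, None, None, None, None, 27]
Validate using subtree bounds (lo, hi): at each node, require lo < value < hi,
then recurse left with hi=value and right with lo=value.
Preorder trace (stopping at first violation):
  at node 4 with bounds (-inf, +inf): OK
  at node 36 with bounds (4, +inf): OK
  at node 34 with bounds (4, 36): OK
  at node 32 with bounds (4, 34): OK
  at node 18 with bounds (4, 32): OK
  at node 27 with bounds (18, 32): OK
  at node 35 with bounds (34, 36): OK
  at node 47 with bounds (36, +inf): OK
  at node 38 with bounds (36, 47): OK
No violation found at any node.
Result: Valid BST


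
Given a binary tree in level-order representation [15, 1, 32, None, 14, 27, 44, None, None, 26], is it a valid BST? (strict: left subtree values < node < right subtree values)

Level-order array: [15, 1, 32, None, 14, 27, 44, None, None, 26]
Validate using subtree bounds (lo, hi): at each node, require lo < value < hi,
then recurse left with hi=value and right with lo=value.
Preorder trace (stopping at first violation):
  at node 15 with bounds (-inf, +inf): OK
  at node 1 with bounds (-inf, 15): OK
  at node 14 with bounds (1, 15): OK
  at node 32 with bounds (15, +inf): OK
  at node 27 with bounds (15, 32): OK
  at node 26 with bounds (15, 27): OK
  at node 44 with bounds (32, +inf): OK
No violation found at any node.
Result: Valid BST


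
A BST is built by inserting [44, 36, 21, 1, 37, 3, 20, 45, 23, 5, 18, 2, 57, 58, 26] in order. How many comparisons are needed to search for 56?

Search path for 56: 44 -> 45 -> 57
Found: False
Comparisons: 3


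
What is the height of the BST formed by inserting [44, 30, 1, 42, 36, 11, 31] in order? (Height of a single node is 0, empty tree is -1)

Insertion order: [44, 30, 1, 42, 36, 11, 31]
Tree (level-order array): [44, 30, None, 1, 42, None, 11, 36, None, None, None, 31]
Compute height bottom-up (empty subtree = -1):
  height(11) = 1 + max(-1, -1) = 0
  height(1) = 1 + max(-1, 0) = 1
  height(31) = 1 + max(-1, -1) = 0
  height(36) = 1 + max(0, -1) = 1
  height(42) = 1 + max(1, -1) = 2
  height(30) = 1 + max(1, 2) = 3
  height(44) = 1 + max(3, -1) = 4
Height = 4


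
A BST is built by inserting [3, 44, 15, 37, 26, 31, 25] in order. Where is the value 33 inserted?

Starting tree (level order): [3, None, 44, 15, None, None, 37, 26, None, 25, 31]
Insertion path: 3 -> 44 -> 15 -> 37 -> 26 -> 31
Result: insert 33 as right child of 31
Final tree (level order): [3, None, 44, 15, None, None, 37, 26, None, 25, 31, None, None, None, 33]


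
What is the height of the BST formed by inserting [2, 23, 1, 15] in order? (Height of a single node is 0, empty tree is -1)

Insertion order: [2, 23, 1, 15]
Tree (level-order array): [2, 1, 23, None, None, 15]
Compute height bottom-up (empty subtree = -1):
  height(1) = 1 + max(-1, -1) = 0
  height(15) = 1 + max(-1, -1) = 0
  height(23) = 1 + max(0, -1) = 1
  height(2) = 1 + max(0, 1) = 2
Height = 2


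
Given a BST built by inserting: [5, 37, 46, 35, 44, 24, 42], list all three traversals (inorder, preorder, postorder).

Tree insertion order: [5, 37, 46, 35, 44, 24, 42]
Tree (level-order array): [5, None, 37, 35, 46, 24, None, 44, None, None, None, 42]
Inorder (L, root, R): [5, 24, 35, 37, 42, 44, 46]
Preorder (root, L, R): [5, 37, 35, 24, 46, 44, 42]
Postorder (L, R, root): [24, 35, 42, 44, 46, 37, 5]


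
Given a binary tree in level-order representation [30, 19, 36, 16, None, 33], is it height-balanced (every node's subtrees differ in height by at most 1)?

Tree (level-order array): [30, 19, 36, 16, None, 33]
Definition: a tree is height-balanced if, at every node, |h(left) - h(right)| <= 1 (empty subtree has height -1).
Bottom-up per-node check:
  node 16: h_left=-1, h_right=-1, diff=0 [OK], height=0
  node 19: h_left=0, h_right=-1, diff=1 [OK], height=1
  node 33: h_left=-1, h_right=-1, diff=0 [OK], height=0
  node 36: h_left=0, h_right=-1, diff=1 [OK], height=1
  node 30: h_left=1, h_right=1, diff=0 [OK], height=2
All nodes satisfy the balance condition.
Result: Balanced


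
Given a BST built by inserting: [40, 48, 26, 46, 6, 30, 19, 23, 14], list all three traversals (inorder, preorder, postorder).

Tree insertion order: [40, 48, 26, 46, 6, 30, 19, 23, 14]
Tree (level-order array): [40, 26, 48, 6, 30, 46, None, None, 19, None, None, None, None, 14, 23]
Inorder (L, root, R): [6, 14, 19, 23, 26, 30, 40, 46, 48]
Preorder (root, L, R): [40, 26, 6, 19, 14, 23, 30, 48, 46]
Postorder (L, R, root): [14, 23, 19, 6, 30, 26, 46, 48, 40]


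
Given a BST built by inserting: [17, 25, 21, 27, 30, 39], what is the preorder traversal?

Tree insertion order: [17, 25, 21, 27, 30, 39]
Tree (level-order array): [17, None, 25, 21, 27, None, None, None, 30, None, 39]
Preorder traversal: [17, 25, 21, 27, 30, 39]


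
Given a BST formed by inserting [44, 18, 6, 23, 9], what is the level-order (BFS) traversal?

Tree insertion order: [44, 18, 6, 23, 9]
Tree (level-order array): [44, 18, None, 6, 23, None, 9]
BFS from the root, enqueuing left then right child of each popped node:
  queue [44] -> pop 44, enqueue [18], visited so far: [44]
  queue [18] -> pop 18, enqueue [6, 23], visited so far: [44, 18]
  queue [6, 23] -> pop 6, enqueue [9], visited so far: [44, 18, 6]
  queue [23, 9] -> pop 23, enqueue [none], visited so far: [44, 18, 6, 23]
  queue [9] -> pop 9, enqueue [none], visited so far: [44, 18, 6, 23, 9]
Result: [44, 18, 6, 23, 9]


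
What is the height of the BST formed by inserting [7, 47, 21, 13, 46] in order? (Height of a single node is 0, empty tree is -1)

Insertion order: [7, 47, 21, 13, 46]
Tree (level-order array): [7, None, 47, 21, None, 13, 46]
Compute height bottom-up (empty subtree = -1):
  height(13) = 1 + max(-1, -1) = 0
  height(46) = 1 + max(-1, -1) = 0
  height(21) = 1 + max(0, 0) = 1
  height(47) = 1 + max(1, -1) = 2
  height(7) = 1 + max(-1, 2) = 3
Height = 3


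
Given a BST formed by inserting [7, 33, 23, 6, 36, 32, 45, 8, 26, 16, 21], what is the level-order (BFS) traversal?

Tree insertion order: [7, 33, 23, 6, 36, 32, 45, 8, 26, 16, 21]
Tree (level-order array): [7, 6, 33, None, None, 23, 36, 8, 32, None, 45, None, 16, 26, None, None, None, None, 21]
BFS from the root, enqueuing left then right child of each popped node:
  queue [7] -> pop 7, enqueue [6, 33], visited so far: [7]
  queue [6, 33] -> pop 6, enqueue [none], visited so far: [7, 6]
  queue [33] -> pop 33, enqueue [23, 36], visited so far: [7, 6, 33]
  queue [23, 36] -> pop 23, enqueue [8, 32], visited so far: [7, 6, 33, 23]
  queue [36, 8, 32] -> pop 36, enqueue [45], visited so far: [7, 6, 33, 23, 36]
  queue [8, 32, 45] -> pop 8, enqueue [16], visited so far: [7, 6, 33, 23, 36, 8]
  queue [32, 45, 16] -> pop 32, enqueue [26], visited so far: [7, 6, 33, 23, 36, 8, 32]
  queue [45, 16, 26] -> pop 45, enqueue [none], visited so far: [7, 6, 33, 23, 36, 8, 32, 45]
  queue [16, 26] -> pop 16, enqueue [21], visited so far: [7, 6, 33, 23, 36, 8, 32, 45, 16]
  queue [26, 21] -> pop 26, enqueue [none], visited so far: [7, 6, 33, 23, 36, 8, 32, 45, 16, 26]
  queue [21] -> pop 21, enqueue [none], visited so far: [7, 6, 33, 23, 36, 8, 32, 45, 16, 26, 21]
Result: [7, 6, 33, 23, 36, 8, 32, 45, 16, 26, 21]


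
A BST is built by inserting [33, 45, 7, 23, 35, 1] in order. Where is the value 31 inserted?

Starting tree (level order): [33, 7, 45, 1, 23, 35]
Insertion path: 33 -> 7 -> 23
Result: insert 31 as right child of 23
Final tree (level order): [33, 7, 45, 1, 23, 35, None, None, None, None, 31]


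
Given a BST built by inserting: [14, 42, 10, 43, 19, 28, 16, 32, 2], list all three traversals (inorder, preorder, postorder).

Tree insertion order: [14, 42, 10, 43, 19, 28, 16, 32, 2]
Tree (level-order array): [14, 10, 42, 2, None, 19, 43, None, None, 16, 28, None, None, None, None, None, 32]
Inorder (L, root, R): [2, 10, 14, 16, 19, 28, 32, 42, 43]
Preorder (root, L, R): [14, 10, 2, 42, 19, 16, 28, 32, 43]
Postorder (L, R, root): [2, 10, 16, 32, 28, 19, 43, 42, 14]


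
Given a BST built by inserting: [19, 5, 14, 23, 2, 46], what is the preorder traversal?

Tree insertion order: [19, 5, 14, 23, 2, 46]
Tree (level-order array): [19, 5, 23, 2, 14, None, 46]
Preorder traversal: [19, 5, 2, 14, 23, 46]


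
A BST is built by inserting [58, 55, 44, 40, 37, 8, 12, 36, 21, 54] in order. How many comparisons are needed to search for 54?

Search path for 54: 58 -> 55 -> 44 -> 54
Found: True
Comparisons: 4


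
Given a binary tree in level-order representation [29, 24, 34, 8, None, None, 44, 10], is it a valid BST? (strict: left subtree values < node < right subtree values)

Level-order array: [29, 24, 34, 8, None, None, 44, 10]
Validate using subtree bounds (lo, hi): at each node, require lo < value < hi,
then recurse left with hi=value and right with lo=value.
Preorder trace (stopping at first violation):
  at node 29 with bounds (-inf, +inf): OK
  at node 24 with bounds (-inf, 29): OK
  at node 8 with bounds (-inf, 24): OK
  at node 10 with bounds (-inf, 8): VIOLATION
Node 10 violates its bound: not (-inf < 10 < 8).
Result: Not a valid BST


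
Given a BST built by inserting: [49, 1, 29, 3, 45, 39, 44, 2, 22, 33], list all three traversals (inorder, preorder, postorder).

Tree insertion order: [49, 1, 29, 3, 45, 39, 44, 2, 22, 33]
Tree (level-order array): [49, 1, None, None, 29, 3, 45, 2, 22, 39, None, None, None, None, None, 33, 44]
Inorder (L, root, R): [1, 2, 3, 22, 29, 33, 39, 44, 45, 49]
Preorder (root, L, R): [49, 1, 29, 3, 2, 22, 45, 39, 33, 44]
Postorder (L, R, root): [2, 22, 3, 33, 44, 39, 45, 29, 1, 49]


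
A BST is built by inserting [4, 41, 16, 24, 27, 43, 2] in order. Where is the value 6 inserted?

Starting tree (level order): [4, 2, 41, None, None, 16, 43, None, 24, None, None, None, 27]
Insertion path: 4 -> 41 -> 16
Result: insert 6 as left child of 16
Final tree (level order): [4, 2, 41, None, None, 16, 43, 6, 24, None, None, None, None, None, 27]


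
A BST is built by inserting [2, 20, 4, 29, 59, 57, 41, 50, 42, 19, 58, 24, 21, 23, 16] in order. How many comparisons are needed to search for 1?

Search path for 1: 2
Found: False
Comparisons: 1


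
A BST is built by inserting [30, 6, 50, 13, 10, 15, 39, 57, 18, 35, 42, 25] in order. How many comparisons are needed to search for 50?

Search path for 50: 30 -> 50
Found: True
Comparisons: 2


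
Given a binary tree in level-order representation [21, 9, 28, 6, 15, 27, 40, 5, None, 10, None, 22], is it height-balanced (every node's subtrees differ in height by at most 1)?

Tree (level-order array): [21, 9, 28, 6, 15, 27, 40, 5, None, 10, None, 22]
Definition: a tree is height-balanced if, at every node, |h(left) - h(right)| <= 1 (empty subtree has height -1).
Bottom-up per-node check:
  node 5: h_left=-1, h_right=-1, diff=0 [OK], height=0
  node 6: h_left=0, h_right=-1, diff=1 [OK], height=1
  node 10: h_left=-1, h_right=-1, diff=0 [OK], height=0
  node 15: h_left=0, h_right=-1, diff=1 [OK], height=1
  node 9: h_left=1, h_right=1, diff=0 [OK], height=2
  node 22: h_left=-1, h_right=-1, diff=0 [OK], height=0
  node 27: h_left=0, h_right=-1, diff=1 [OK], height=1
  node 40: h_left=-1, h_right=-1, diff=0 [OK], height=0
  node 28: h_left=1, h_right=0, diff=1 [OK], height=2
  node 21: h_left=2, h_right=2, diff=0 [OK], height=3
All nodes satisfy the balance condition.
Result: Balanced


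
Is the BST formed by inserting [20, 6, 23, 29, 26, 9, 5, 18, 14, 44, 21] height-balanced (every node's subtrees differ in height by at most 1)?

Tree (level-order array): [20, 6, 23, 5, 9, 21, 29, None, None, None, 18, None, None, 26, 44, 14]
Definition: a tree is height-balanced if, at every node, |h(left) - h(right)| <= 1 (empty subtree has height -1).
Bottom-up per-node check:
  node 5: h_left=-1, h_right=-1, diff=0 [OK], height=0
  node 14: h_left=-1, h_right=-1, diff=0 [OK], height=0
  node 18: h_left=0, h_right=-1, diff=1 [OK], height=1
  node 9: h_left=-1, h_right=1, diff=2 [FAIL (|-1-1|=2 > 1)], height=2
  node 6: h_left=0, h_right=2, diff=2 [FAIL (|0-2|=2 > 1)], height=3
  node 21: h_left=-1, h_right=-1, diff=0 [OK], height=0
  node 26: h_left=-1, h_right=-1, diff=0 [OK], height=0
  node 44: h_left=-1, h_right=-1, diff=0 [OK], height=0
  node 29: h_left=0, h_right=0, diff=0 [OK], height=1
  node 23: h_left=0, h_right=1, diff=1 [OK], height=2
  node 20: h_left=3, h_right=2, diff=1 [OK], height=4
Node 9 violates the condition: |-1 - 1| = 2 > 1.
Result: Not balanced


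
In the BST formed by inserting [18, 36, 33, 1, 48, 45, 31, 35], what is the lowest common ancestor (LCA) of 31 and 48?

Tree insertion order: [18, 36, 33, 1, 48, 45, 31, 35]
Tree (level-order array): [18, 1, 36, None, None, 33, 48, 31, 35, 45]
In a BST, the LCA of p=31, q=48 is the first node v on the
root-to-leaf path with p <= v <= q (go left if both < v, right if both > v).
Walk from root:
  at 18: both 31 and 48 > 18, go right
  at 36: 31 <= 36 <= 48, this is the LCA
LCA = 36


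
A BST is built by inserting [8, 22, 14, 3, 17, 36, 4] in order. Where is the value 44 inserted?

Starting tree (level order): [8, 3, 22, None, 4, 14, 36, None, None, None, 17]
Insertion path: 8 -> 22 -> 36
Result: insert 44 as right child of 36
Final tree (level order): [8, 3, 22, None, 4, 14, 36, None, None, None, 17, None, 44]


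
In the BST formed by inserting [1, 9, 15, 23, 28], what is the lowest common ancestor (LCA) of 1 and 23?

Tree insertion order: [1, 9, 15, 23, 28]
Tree (level-order array): [1, None, 9, None, 15, None, 23, None, 28]
In a BST, the LCA of p=1, q=23 is the first node v on the
root-to-leaf path with p <= v <= q (go left if both < v, right if both > v).
Walk from root:
  at 1: 1 <= 1 <= 23, this is the LCA
LCA = 1


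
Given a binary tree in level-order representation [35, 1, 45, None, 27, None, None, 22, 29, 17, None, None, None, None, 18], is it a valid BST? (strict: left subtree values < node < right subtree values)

Level-order array: [35, 1, 45, None, 27, None, None, 22, 29, 17, None, None, None, None, 18]
Validate using subtree bounds (lo, hi): at each node, require lo < value < hi,
then recurse left with hi=value and right with lo=value.
Preorder trace (stopping at first violation):
  at node 35 with bounds (-inf, +inf): OK
  at node 1 with bounds (-inf, 35): OK
  at node 27 with bounds (1, 35): OK
  at node 22 with bounds (1, 27): OK
  at node 17 with bounds (1, 22): OK
  at node 18 with bounds (17, 22): OK
  at node 29 with bounds (27, 35): OK
  at node 45 with bounds (35, +inf): OK
No violation found at any node.
Result: Valid BST


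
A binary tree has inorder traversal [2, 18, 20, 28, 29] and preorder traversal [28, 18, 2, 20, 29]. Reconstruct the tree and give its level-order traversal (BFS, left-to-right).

Inorder:  [2, 18, 20, 28, 29]
Preorder: [28, 18, 2, 20, 29]
Algorithm: preorder visits root first, so consume preorder in order;
for each root, split the current inorder slice at that value into
left-subtree inorder and right-subtree inorder, then recurse.
Recursive splits:
  root=28; inorder splits into left=[2, 18, 20], right=[29]
  root=18; inorder splits into left=[2], right=[20]
  root=2; inorder splits into left=[], right=[]
  root=20; inorder splits into left=[], right=[]
  root=29; inorder splits into left=[], right=[]
Reconstructed level-order: [28, 18, 29, 2, 20]


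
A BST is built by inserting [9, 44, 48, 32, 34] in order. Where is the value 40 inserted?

Starting tree (level order): [9, None, 44, 32, 48, None, 34]
Insertion path: 9 -> 44 -> 32 -> 34
Result: insert 40 as right child of 34
Final tree (level order): [9, None, 44, 32, 48, None, 34, None, None, None, 40]


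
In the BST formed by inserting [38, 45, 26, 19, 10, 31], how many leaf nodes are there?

Tree built from: [38, 45, 26, 19, 10, 31]
Tree (level-order array): [38, 26, 45, 19, 31, None, None, 10]
Rule: A leaf has 0 children.
Per-node child counts:
  node 38: 2 child(ren)
  node 26: 2 child(ren)
  node 19: 1 child(ren)
  node 10: 0 child(ren)
  node 31: 0 child(ren)
  node 45: 0 child(ren)
Matching nodes: [10, 31, 45]
Count of leaf nodes: 3


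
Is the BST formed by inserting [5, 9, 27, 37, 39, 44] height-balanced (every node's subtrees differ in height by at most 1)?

Tree (level-order array): [5, None, 9, None, 27, None, 37, None, 39, None, 44]
Definition: a tree is height-balanced if, at every node, |h(left) - h(right)| <= 1 (empty subtree has height -1).
Bottom-up per-node check:
  node 44: h_left=-1, h_right=-1, diff=0 [OK], height=0
  node 39: h_left=-1, h_right=0, diff=1 [OK], height=1
  node 37: h_left=-1, h_right=1, diff=2 [FAIL (|-1-1|=2 > 1)], height=2
  node 27: h_left=-1, h_right=2, diff=3 [FAIL (|-1-2|=3 > 1)], height=3
  node 9: h_left=-1, h_right=3, diff=4 [FAIL (|-1-3|=4 > 1)], height=4
  node 5: h_left=-1, h_right=4, diff=5 [FAIL (|-1-4|=5 > 1)], height=5
Node 37 violates the condition: |-1 - 1| = 2 > 1.
Result: Not balanced


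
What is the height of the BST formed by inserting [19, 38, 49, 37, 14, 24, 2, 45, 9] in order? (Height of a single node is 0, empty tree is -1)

Insertion order: [19, 38, 49, 37, 14, 24, 2, 45, 9]
Tree (level-order array): [19, 14, 38, 2, None, 37, 49, None, 9, 24, None, 45]
Compute height bottom-up (empty subtree = -1):
  height(9) = 1 + max(-1, -1) = 0
  height(2) = 1 + max(-1, 0) = 1
  height(14) = 1 + max(1, -1) = 2
  height(24) = 1 + max(-1, -1) = 0
  height(37) = 1 + max(0, -1) = 1
  height(45) = 1 + max(-1, -1) = 0
  height(49) = 1 + max(0, -1) = 1
  height(38) = 1 + max(1, 1) = 2
  height(19) = 1 + max(2, 2) = 3
Height = 3


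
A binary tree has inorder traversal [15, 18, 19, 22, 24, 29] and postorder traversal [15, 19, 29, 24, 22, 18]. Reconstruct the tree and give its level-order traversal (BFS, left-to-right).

Inorder:   [15, 18, 19, 22, 24, 29]
Postorder: [15, 19, 29, 24, 22, 18]
Algorithm: postorder visits root last, so walk postorder right-to-left;
each value is the root of the current inorder slice — split it at that
value, recurse on the right subtree first, then the left.
Recursive splits:
  root=18; inorder splits into left=[15], right=[19, 22, 24, 29]
  root=22; inorder splits into left=[19], right=[24, 29]
  root=24; inorder splits into left=[], right=[29]
  root=29; inorder splits into left=[], right=[]
  root=19; inorder splits into left=[], right=[]
  root=15; inorder splits into left=[], right=[]
Reconstructed level-order: [18, 15, 22, 19, 24, 29]


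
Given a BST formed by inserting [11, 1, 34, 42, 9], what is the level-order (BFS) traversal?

Tree insertion order: [11, 1, 34, 42, 9]
Tree (level-order array): [11, 1, 34, None, 9, None, 42]
BFS from the root, enqueuing left then right child of each popped node:
  queue [11] -> pop 11, enqueue [1, 34], visited so far: [11]
  queue [1, 34] -> pop 1, enqueue [9], visited so far: [11, 1]
  queue [34, 9] -> pop 34, enqueue [42], visited so far: [11, 1, 34]
  queue [9, 42] -> pop 9, enqueue [none], visited so far: [11, 1, 34, 9]
  queue [42] -> pop 42, enqueue [none], visited so far: [11, 1, 34, 9, 42]
Result: [11, 1, 34, 9, 42]


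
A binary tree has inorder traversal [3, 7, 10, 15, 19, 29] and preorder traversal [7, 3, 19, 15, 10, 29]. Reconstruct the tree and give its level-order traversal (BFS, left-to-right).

Inorder:  [3, 7, 10, 15, 19, 29]
Preorder: [7, 3, 19, 15, 10, 29]
Algorithm: preorder visits root first, so consume preorder in order;
for each root, split the current inorder slice at that value into
left-subtree inorder and right-subtree inorder, then recurse.
Recursive splits:
  root=7; inorder splits into left=[3], right=[10, 15, 19, 29]
  root=3; inorder splits into left=[], right=[]
  root=19; inorder splits into left=[10, 15], right=[29]
  root=15; inorder splits into left=[10], right=[]
  root=10; inorder splits into left=[], right=[]
  root=29; inorder splits into left=[], right=[]
Reconstructed level-order: [7, 3, 19, 15, 29, 10]


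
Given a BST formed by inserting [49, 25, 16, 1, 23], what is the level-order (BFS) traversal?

Tree insertion order: [49, 25, 16, 1, 23]
Tree (level-order array): [49, 25, None, 16, None, 1, 23]
BFS from the root, enqueuing left then right child of each popped node:
  queue [49] -> pop 49, enqueue [25], visited so far: [49]
  queue [25] -> pop 25, enqueue [16], visited so far: [49, 25]
  queue [16] -> pop 16, enqueue [1, 23], visited so far: [49, 25, 16]
  queue [1, 23] -> pop 1, enqueue [none], visited so far: [49, 25, 16, 1]
  queue [23] -> pop 23, enqueue [none], visited so far: [49, 25, 16, 1, 23]
Result: [49, 25, 16, 1, 23]


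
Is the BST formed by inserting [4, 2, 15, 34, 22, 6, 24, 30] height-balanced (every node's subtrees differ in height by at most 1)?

Tree (level-order array): [4, 2, 15, None, None, 6, 34, None, None, 22, None, None, 24, None, 30]
Definition: a tree is height-balanced if, at every node, |h(left) - h(right)| <= 1 (empty subtree has height -1).
Bottom-up per-node check:
  node 2: h_left=-1, h_right=-1, diff=0 [OK], height=0
  node 6: h_left=-1, h_right=-1, diff=0 [OK], height=0
  node 30: h_left=-1, h_right=-1, diff=0 [OK], height=0
  node 24: h_left=-1, h_right=0, diff=1 [OK], height=1
  node 22: h_left=-1, h_right=1, diff=2 [FAIL (|-1-1|=2 > 1)], height=2
  node 34: h_left=2, h_right=-1, diff=3 [FAIL (|2--1|=3 > 1)], height=3
  node 15: h_left=0, h_right=3, diff=3 [FAIL (|0-3|=3 > 1)], height=4
  node 4: h_left=0, h_right=4, diff=4 [FAIL (|0-4|=4 > 1)], height=5
Node 22 violates the condition: |-1 - 1| = 2 > 1.
Result: Not balanced


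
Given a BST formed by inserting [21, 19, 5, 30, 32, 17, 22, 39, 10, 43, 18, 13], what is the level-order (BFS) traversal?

Tree insertion order: [21, 19, 5, 30, 32, 17, 22, 39, 10, 43, 18, 13]
Tree (level-order array): [21, 19, 30, 5, None, 22, 32, None, 17, None, None, None, 39, 10, 18, None, 43, None, 13]
BFS from the root, enqueuing left then right child of each popped node:
  queue [21] -> pop 21, enqueue [19, 30], visited so far: [21]
  queue [19, 30] -> pop 19, enqueue [5], visited so far: [21, 19]
  queue [30, 5] -> pop 30, enqueue [22, 32], visited so far: [21, 19, 30]
  queue [5, 22, 32] -> pop 5, enqueue [17], visited so far: [21, 19, 30, 5]
  queue [22, 32, 17] -> pop 22, enqueue [none], visited so far: [21, 19, 30, 5, 22]
  queue [32, 17] -> pop 32, enqueue [39], visited so far: [21, 19, 30, 5, 22, 32]
  queue [17, 39] -> pop 17, enqueue [10, 18], visited so far: [21, 19, 30, 5, 22, 32, 17]
  queue [39, 10, 18] -> pop 39, enqueue [43], visited so far: [21, 19, 30, 5, 22, 32, 17, 39]
  queue [10, 18, 43] -> pop 10, enqueue [13], visited so far: [21, 19, 30, 5, 22, 32, 17, 39, 10]
  queue [18, 43, 13] -> pop 18, enqueue [none], visited so far: [21, 19, 30, 5, 22, 32, 17, 39, 10, 18]
  queue [43, 13] -> pop 43, enqueue [none], visited so far: [21, 19, 30, 5, 22, 32, 17, 39, 10, 18, 43]
  queue [13] -> pop 13, enqueue [none], visited so far: [21, 19, 30, 5, 22, 32, 17, 39, 10, 18, 43, 13]
Result: [21, 19, 30, 5, 22, 32, 17, 39, 10, 18, 43, 13]


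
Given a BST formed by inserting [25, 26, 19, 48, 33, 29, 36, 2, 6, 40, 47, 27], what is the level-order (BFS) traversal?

Tree insertion order: [25, 26, 19, 48, 33, 29, 36, 2, 6, 40, 47, 27]
Tree (level-order array): [25, 19, 26, 2, None, None, 48, None, 6, 33, None, None, None, 29, 36, 27, None, None, 40, None, None, None, 47]
BFS from the root, enqueuing left then right child of each popped node:
  queue [25] -> pop 25, enqueue [19, 26], visited so far: [25]
  queue [19, 26] -> pop 19, enqueue [2], visited so far: [25, 19]
  queue [26, 2] -> pop 26, enqueue [48], visited so far: [25, 19, 26]
  queue [2, 48] -> pop 2, enqueue [6], visited so far: [25, 19, 26, 2]
  queue [48, 6] -> pop 48, enqueue [33], visited so far: [25, 19, 26, 2, 48]
  queue [6, 33] -> pop 6, enqueue [none], visited so far: [25, 19, 26, 2, 48, 6]
  queue [33] -> pop 33, enqueue [29, 36], visited so far: [25, 19, 26, 2, 48, 6, 33]
  queue [29, 36] -> pop 29, enqueue [27], visited so far: [25, 19, 26, 2, 48, 6, 33, 29]
  queue [36, 27] -> pop 36, enqueue [40], visited so far: [25, 19, 26, 2, 48, 6, 33, 29, 36]
  queue [27, 40] -> pop 27, enqueue [none], visited so far: [25, 19, 26, 2, 48, 6, 33, 29, 36, 27]
  queue [40] -> pop 40, enqueue [47], visited so far: [25, 19, 26, 2, 48, 6, 33, 29, 36, 27, 40]
  queue [47] -> pop 47, enqueue [none], visited so far: [25, 19, 26, 2, 48, 6, 33, 29, 36, 27, 40, 47]
Result: [25, 19, 26, 2, 48, 6, 33, 29, 36, 27, 40, 47]


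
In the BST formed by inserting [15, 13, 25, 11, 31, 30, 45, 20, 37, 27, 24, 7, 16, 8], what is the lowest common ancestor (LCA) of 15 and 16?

Tree insertion order: [15, 13, 25, 11, 31, 30, 45, 20, 37, 27, 24, 7, 16, 8]
Tree (level-order array): [15, 13, 25, 11, None, 20, 31, 7, None, 16, 24, 30, 45, None, 8, None, None, None, None, 27, None, 37]
In a BST, the LCA of p=15, q=16 is the first node v on the
root-to-leaf path with p <= v <= q (go left if both < v, right if both > v).
Walk from root:
  at 15: 15 <= 15 <= 16, this is the LCA
LCA = 15


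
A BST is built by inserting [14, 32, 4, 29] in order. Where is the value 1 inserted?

Starting tree (level order): [14, 4, 32, None, None, 29]
Insertion path: 14 -> 4
Result: insert 1 as left child of 4
Final tree (level order): [14, 4, 32, 1, None, 29]


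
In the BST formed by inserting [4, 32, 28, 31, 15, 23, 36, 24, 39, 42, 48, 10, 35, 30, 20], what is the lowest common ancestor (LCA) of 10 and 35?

Tree insertion order: [4, 32, 28, 31, 15, 23, 36, 24, 39, 42, 48, 10, 35, 30, 20]
Tree (level-order array): [4, None, 32, 28, 36, 15, 31, 35, 39, 10, 23, 30, None, None, None, None, 42, None, None, 20, 24, None, None, None, 48]
In a BST, the LCA of p=10, q=35 is the first node v on the
root-to-leaf path with p <= v <= q (go left if both < v, right if both > v).
Walk from root:
  at 4: both 10 and 35 > 4, go right
  at 32: 10 <= 32 <= 35, this is the LCA
LCA = 32


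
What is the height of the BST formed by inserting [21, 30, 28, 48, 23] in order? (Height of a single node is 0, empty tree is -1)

Insertion order: [21, 30, 28, 48, 23]
Tree (level-order array): [21, None, 30, 28, 48, 23]
Compute height bottom-up (empty subtree = -1):
  height(23) = 1 + max(-1, -1) = 0
  height(28) = 1 + max(0, -1) = 1
  height(48) = 1 + max(-1, -1) = 0
  height(30) = 1 + max(1, 0) = 2
  height(21) = 1 + max(-1, 2) = 3
Height = 3


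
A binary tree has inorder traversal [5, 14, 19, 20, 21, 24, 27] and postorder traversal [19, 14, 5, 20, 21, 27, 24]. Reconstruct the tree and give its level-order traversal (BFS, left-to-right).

Inorder:   [5, 14, 19, 20, 21, 24, 27]
Postorder: [19, 14, 5, 20, 21, 27, 24]
Algorithm: postorder visits root last, so walk postorder right-to-left;
each value is the root of the current inorder slice — split it at that
value, recurse on the right subtree first, then the left.
Recursive splits:
  root=24; inorder splits into left=[5, 14, 19, 20, 21], right=[27]
  root=27; inorder splits into left=[], right=[]
  root=21; inorder splits into left=[5, 14, 19, 20], right=[]
  root=20; inorder splits into left=[5, 14, 19], right=[]
  root=5; inorder splits into left=[], right=[14, 19]
  root=14; inorder splits into left=[], right=[19]
  root=19; inorder splits into left=[], right=[]
Reconstructed level-order: [24, 21, 27, 20, 5, 14, 19]


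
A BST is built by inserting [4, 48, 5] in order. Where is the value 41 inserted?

Starting tree (level order): [4, None, 48, 5]
Insertion path: 4 -> 48 -> 5
Result: insert 41 as right child of 5
Final tree (level order): [4, None, 48, 5, None, None, 41]


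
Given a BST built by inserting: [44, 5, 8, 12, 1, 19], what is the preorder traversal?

Tree insertion order: [44, 5, 8, 12, 1, 19]
Tree (level-order array): [44, 5, None, 1, 8, None, None, None, 12, None, 19]
Preorder traversal: [44, 5, 1, 8, 12, 19]


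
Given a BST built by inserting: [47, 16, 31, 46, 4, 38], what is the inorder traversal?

Tree insertion order: [47, 16, 31, 46, 4, 38]
Tree (level-order array): [47, 16, None, 4, 31, None, None, None, 46, 38]
Inorder traversal: [4, 16, 31, 38, 46, 47]


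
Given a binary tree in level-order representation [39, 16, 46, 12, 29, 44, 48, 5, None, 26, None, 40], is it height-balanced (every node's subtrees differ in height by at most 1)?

Tree (level-order array): [39, 16, 46, 12, 29, 44, 48, 5, None, 26, None, 40]
Definition: a tree is height-balanced if, at every node, |h(left) - h(right)| <= 1 (empty subtree has height -1).
Bottom-up per-node check:
  node 5: h_left=-1, h_right=-1, diff=0 [OK], height=0
  node 12: h_left=0, h_right=-1, diff=1 [OK], height=1
  node 26: h_left=-1, h_right=-1, diff=0 [OK], height=0
  node 29: h_left=0, h_right=-1, diff=1 [OK], height=1
  node 16: h_left=1, h_right=1, diff=0 [OK], height=2
  node 40: h_left=-1, h_right=-1, diff=0 [OK], height=0
  node 44: h_left=0, h_right=-1, diff=1 [OK], height=1
  node 48: h_left=-1, h_right=-1, diff=0 [OK], height=0
  node 46: h_left=1, h_right=0, diff=1 [OK], height=2
  node 39: h_left=2, h_right=2, diff=0 [OK], height=3
All nodes satisfy the balance condition.
Result: Balanced


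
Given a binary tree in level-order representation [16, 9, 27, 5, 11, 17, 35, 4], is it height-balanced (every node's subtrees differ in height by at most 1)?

Tree (level-order array): [16, 9, 27, 5, 11, 17, 35, 4]
Definition: a tree is height-balanced if, at every node, |h(left) - h(right)| <= 1 (empty subtree has height -1).
Bottom-up per-node check:
  node 4: h_left=-1, h_right=-1, diff=0 [OK], height=0
  node 5: h_left=0, h_right=-1, diff=1 [OK], height=1
  node 11: h_left=-1, h_right=-1, diff=0 [OK], height=0
  node 9: h_left=1, h_right=0, diff=1 [OK], height=2
  node 17: h_left=-1, h_right=-1, diff=0 [OK], height=0
  node 35: h_left=-1, h_right=-1, diff=0 [OK], height=0
  node 27: h_left=0, h_right=0, diff=0 [OK], height=1
  node 16: h_left=2, h_right=1, diff=1 [OK], height=3
All nodes satisfy the balance condition.
Result: Balanced


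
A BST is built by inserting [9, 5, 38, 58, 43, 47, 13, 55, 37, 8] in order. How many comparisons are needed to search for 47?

Search path for 47: 9 -> 38 -> 58 -> 43 -> 47
Found: True
Comparisons: 5


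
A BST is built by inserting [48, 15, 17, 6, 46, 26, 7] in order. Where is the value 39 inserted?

Starting tree (level order): [48, 15, None, 6, 17, None, 7, None, 46, None, None, 26]
Insertion path: 48 -> 15 -> 17 -> 46 -> 26
Result: insert 39 as right child of 26
Final tree (level order): [48, 15, None, 6, 17, None, 7, None, 46, None, None, 26, None, None, 39]


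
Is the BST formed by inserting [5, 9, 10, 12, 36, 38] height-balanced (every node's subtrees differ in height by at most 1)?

Tree (level-order array): [5, None, 9, None, 10, None, 12, None, 36, None, 38]
Definition: a tree is height-balanced if, at every node, |h(left) - h(right)| <= 1 (empty subtree has height -1).
Bottom-up per-node check:
  node 38: h_left=-1, h_right=-1, diff=0 [OK], height=0
  node 36: h_left=-1, h_right=0, diff=1 [OK], height=1
  node 12: h_left=-1, h_right=1, diff=2 [FAIL (|-1-1|=2 > 1)], height=2
  node 10: h_left=-1, h_right=2, diff=3 [FAIL (|-1-2|=3 > 1)], height=3
  node 9: h_left=-1, h_right=3, diff=4 [FAIL (|-1-3|=4 > 1)], height=4
  node 5: h_left=-1, h_right=4, diff=5 [FAIL (|-1-4|=5 > 1)], height=5
Node 12 violates the condition: |-1 - 1| = 2 > 1.
Result: Not balanced


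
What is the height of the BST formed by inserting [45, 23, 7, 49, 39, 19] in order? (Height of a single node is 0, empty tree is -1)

Insertion order: [45, 23, 7, 49, 39, 19]
Tree (level-order array): [45, 23, 49, 7, 39, None, None, None, 19]
Compute height bottom-up (empty subtree = -1):
  height(19) = 1 + max(-1, -1) = 0
  height(7) = 1 + max(-1, 0) = 1
  height(39) = 1 + max(-1, -1) = 0
  height(23) = 1 + max(1, 0) = 2
  height(49) = 1 + max(-1, -1) = 0
  height(45) = 1 + max(2, 0) = 3
Height = 3


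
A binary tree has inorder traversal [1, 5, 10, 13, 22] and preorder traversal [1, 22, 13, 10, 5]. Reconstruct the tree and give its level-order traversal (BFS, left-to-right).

Inorder:  [1, 5, 10, 13, 22]
Preorder: [1, 22, 13, 10, 5]
Algorithm: preorder visits root first, so consume preorder in order;
for each root, split the current inorder slice at that value into
left-subtree inorder and right-subtree inorder, then recurse.
Recursive splits:
  root=1; inorder splits into left=[], right=[5, 10, 13, 22]
  root=22; inorder splits into left=[5, 10, 13], right=[]
  root=13; inorder splits into left=[5, 10], right=[]
  root=10; inorder splits into left=[5], right=[]
  root=5; inorder splits into left=[], right=[]
Reconstructed level-order: [1, 22, 13, 10, 5]


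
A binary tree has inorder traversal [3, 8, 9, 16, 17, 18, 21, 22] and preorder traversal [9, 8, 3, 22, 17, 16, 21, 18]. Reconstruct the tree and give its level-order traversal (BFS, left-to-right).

Inorder:  [3, 8, 9, 16, 17, 18, 21, 22]
Preorder: [9, 8, 3, 22, 17, 16, 21, 18]
Algorithm: preorder visits root first, so consume preorder in order;
for each root, split the current inorder slice at that value into
left-subtree inorder and right-subtree inorder, then recurse.
Recursive splits:
  root=9; inorder splits into left=[3, 8], right=[16, 17, 18, 21, 22]
  root=8; inorder splits into left=[3], right=[]
  root=3; inorder splits into left=[], right=[]
  root=22; inorder splits into left=[16, 17, 18, 21], right=[]
  root=17; inorder splits into left=[16], right=[18, 21]
  root=16; inorder splits into left=[], right=[]
  root=21; inorder splits into left=[18], right=[]
  root=18; inorder splits into left=[], right=[]
Reconstructed level-order: [9, 8, 22, 3, 17, 16, 21, 18]


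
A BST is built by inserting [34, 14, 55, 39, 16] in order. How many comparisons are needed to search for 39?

Search path for 39: 34 -> 55 -> 39
Found: True
Comparisons: 3


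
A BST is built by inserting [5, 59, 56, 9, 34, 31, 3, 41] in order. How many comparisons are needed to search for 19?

Search path for 19: 5 -> 59 -> 56 -> 9 -> 34 -> 31
Found: False
Comparisons: 6


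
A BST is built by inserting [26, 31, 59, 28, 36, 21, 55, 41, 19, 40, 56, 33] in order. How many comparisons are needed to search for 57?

Search path for 57: 26 -> 31 -> 59 -> 36 -> 55 -> 56
Found: False
Comparisons: 6


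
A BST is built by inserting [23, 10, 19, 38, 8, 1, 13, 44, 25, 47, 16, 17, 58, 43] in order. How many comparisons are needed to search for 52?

Search path for 52: 23 -> 38 -> 44 -> 47 -> 58
Found: False
Comparisons: 5


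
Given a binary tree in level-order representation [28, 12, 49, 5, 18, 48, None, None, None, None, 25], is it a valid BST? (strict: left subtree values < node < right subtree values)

Level-order array: [28, 12, 49, 5, 18, 48, None, None, None, None, 25]
Validate using subtree bounds (lo, hi): at each node, require lo < value < hi,
then recurse left with hi=value and right with lo=value.
Preorder trace (stopping at first violation):
  at node 28 with bounds (-inf, +inf): OK
  at node 12 with bounds (-inf, 28): OK
  at node 5 with bounds (-inf, 12): OK
  at node 18 with bounds (12, 28): OK
  at node 25 with bounds (18, 28): OK
  at node 49 with bounds (28, +inf): OK
  at node 48 with bounds (28, 49): OK
No violation found at any node.
Result: Valid BST


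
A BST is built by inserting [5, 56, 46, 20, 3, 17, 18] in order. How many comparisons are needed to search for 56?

Search path for 56: 5 -> 56
Found: True
Comparisons: 2


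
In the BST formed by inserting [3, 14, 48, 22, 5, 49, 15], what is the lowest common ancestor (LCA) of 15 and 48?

Tree insertion order: [3, 14, 48, 22, 5, 49, 15]
Tree (level-order array): [3, None, 14, 5, 48, None, None, 22, 49, 15]
In a BST, the LCA of p=15, q=48 is the first node v on the
root-to-leaf path with p <= v <= q (go left if both < v, right if both > v).
Walk from root:
  at 3: both 15 and 48 > 3, go right
  at 14: both 15 and 48 > 14, go right
  at 48: 15 <= 48 <= 48, this is the LCA
LCA = 48


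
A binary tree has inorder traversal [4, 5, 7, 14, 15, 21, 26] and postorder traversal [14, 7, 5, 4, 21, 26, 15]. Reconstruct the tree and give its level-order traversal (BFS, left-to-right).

Inorder:   [4, 5, 7, 14, 15, 21, 26]
Postorder: [14, 7, 5, 4, 21, 26, 15]
Algorithm: postorder visits root last, so walk postorder right-to-left;
each value is the root of the current inorder slice — split it at that
value, recurse on the right subtree first, then the left.
Recursive splits:
  root=15; inorder splits into left=[4, 5, 7, 14], right=[21, 26]
  root=26; inorder splits into left=[21], right=[]
  root=21; inorder splits into left=[], right=[]
  root=4; inorder splits into left=[], right=[5, 7, 14]
  root=5; inorder splits into left=[], right=[7, 14]
  root=7; inorder splits into left=[], right=[14]
  root=14; inorder splits into left=[], right=[]
Reconstructed level-order: [15, 4, 26, 5, 21, 7, 14]


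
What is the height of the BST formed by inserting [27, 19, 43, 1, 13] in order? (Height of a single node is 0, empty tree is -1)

Insertion order: [27, 19, 43, 1, 13]
Tree (level-order array): [27, 19, 43, 1, None, None, None, None, 13]
Compute height bottom-up (empty subtree = -1):
  height(13) = 1 + max(-1, -1) = 0
  height(1) = 1 + max(-1, 0) = 1
  height(19) = 1 + max(1, -1) = 2
  height(43) = 1 + max(-1, -1) = 0
  height(27) = 1 + max(2, 0) = 3
Height = 3


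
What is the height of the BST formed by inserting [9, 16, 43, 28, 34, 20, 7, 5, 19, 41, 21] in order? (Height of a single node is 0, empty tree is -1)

Insertion order: [9, 16, 43, 28, 34, 20, 7, 5, 19, 41, 21]
Tree (level-order array): [9, 7, 16, 5, None, None, 43, None, None, 28, None, 20, 34, 19, 21, None, 41]
Compute height bottom-up (empty subtree = -1):
  height(5) = 1 + max(-1, -1) = 0
  height(7) = 1 + max(0, -1) = 1
  height(19) = 1 + max(-1, -1) = 0
  height(21) = 1 + max(-1, -1) = 0
  height(20) = 1 + max(0, 0) = 1
  height(41) = 1 + max(-1, -1) = 0
  height(34) = 1 + max(-1, 0) = 1
  height(28) = 1 + max(1, 1) = 2
  height(43) = 1 + max(2, -1) = 3
  height(16) = 1 + max(-1, 3) = 4
  height(9) = 1 + max(1, 4) = 5
Height = 5


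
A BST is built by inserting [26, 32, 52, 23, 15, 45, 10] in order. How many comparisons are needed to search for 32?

Search path for 32: 26 -> 32
Found: True
Comparisons: 2


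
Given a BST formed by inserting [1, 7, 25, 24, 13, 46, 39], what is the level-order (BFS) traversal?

Tree insertion order: [1, 7, 25, 24, 13, 46, 39]
Tree (level-order array): [1, None, 7, None, 25, 24, 46, 13, None, 39]
BFS from the root, enqueuing left then right child of each popped node:
  queue [1] -> pop 1, enqueue [7], visited so far: [1]
  queue [7] -> pop 7, enqueue [25], visited so far: [1, 7]
  queue [25] -> pop 25, enqueue [24, 46], visited so far: [1, 7, 25]
  queue [24, 46] -> pop 24, enqueue [13], visited so far: [1, 7, 25, 24]
  queue [46, 13] -> pop 46, enqueue [39], visited so far: [1, 7, 25, 24, 46]
  queue [13, 39] -> pop 13, enqueue [none], visited so far: [1, 7, 25, 24, 46, 13]
  queue [39] -> pop 39, enqueue [none], visited so far: [1, 7, 25, 24, 46, 13, 39]
Result: [1, 7, 25, 24, 46, 13, 39]


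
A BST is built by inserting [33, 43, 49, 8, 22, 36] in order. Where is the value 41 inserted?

Starting tree (level order): [33, 8, 43, None, 22, 36, 49]
Insertion path: 33 -> 43 -> 36
Result: insert 41 as right child of 36
Final tree (level order): [33, 8, 43, None, 22, 36, 49, None, None, None, 41]
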